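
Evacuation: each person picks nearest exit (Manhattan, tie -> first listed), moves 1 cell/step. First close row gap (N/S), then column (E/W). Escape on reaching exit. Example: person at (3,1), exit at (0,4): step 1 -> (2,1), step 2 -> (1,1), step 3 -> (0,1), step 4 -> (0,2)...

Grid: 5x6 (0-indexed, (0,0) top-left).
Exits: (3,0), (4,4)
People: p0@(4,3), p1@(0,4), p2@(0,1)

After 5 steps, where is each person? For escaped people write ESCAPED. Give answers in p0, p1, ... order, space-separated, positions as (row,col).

Step 1: p0:(4,3)->(4,4)->EXIT | p1:(0,4)->(1,4) | p2:(0,1)->(1,1)
Step 2: p0:escaped | p1:(1,4)->(2,4) | p2:(1,1)->(2,1)
Step 3: p0:escaped | p1:(2,4)->(3,4) | p2:(2,1)->(3,1)
Step 4: p0:escaped | p1:(3,4)->(4,4)->EXIT | p2:(3,1)->(3,0)->EXIT

ESCAPED ESCAPED ESCAPED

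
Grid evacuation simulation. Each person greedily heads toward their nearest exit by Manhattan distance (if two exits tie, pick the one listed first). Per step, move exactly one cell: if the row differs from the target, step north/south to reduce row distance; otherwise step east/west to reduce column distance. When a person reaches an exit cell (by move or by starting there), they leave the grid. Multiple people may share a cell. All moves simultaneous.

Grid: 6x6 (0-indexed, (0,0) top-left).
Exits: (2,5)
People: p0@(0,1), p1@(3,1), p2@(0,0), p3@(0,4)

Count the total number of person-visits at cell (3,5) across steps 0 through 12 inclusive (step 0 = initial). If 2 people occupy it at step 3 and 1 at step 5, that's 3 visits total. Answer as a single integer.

Answer: 0

Derivation:
Step 0: p0@(0,1) p1@(3,1) p2@(0,0) p3@(0,4) -> at (3,5): 0 [-], cum=0
Step 1: p0@(1,1) p1@(2,1) p2@(1,0) p3@(1,4) -> at (3,5): 0 [-], cum=0
Step 2: p0@(2,1) p1@(2,2) p2@(2,0) p3@(2,4) -> at (3,5): 0 [-], cum=0
Step 3: p0@(2,2) p1@(2,3) p2@(2,1) p3@ESC -> at (3,5): 0 [-], cum=0
Step 4: p0@(2,3) p1@(2,4) p2@(2,2) p3@ESC -> at (3,5): 0 [-], cum=0
Step 5: p0@(2,4) p1@ESC p2@(2,3) p3@ESC -> at (3,5): 0 [-], cum=0
Step 6: p0@ESC p1@ESC p2@(2,4) p3@ESC -> at (3,5): 0 [-], cum=0
Step 7: p0@ESC p1@ESC p2@ESC p3@ESC -> at (3,5): 0 [-], cum=0
Total visits = 0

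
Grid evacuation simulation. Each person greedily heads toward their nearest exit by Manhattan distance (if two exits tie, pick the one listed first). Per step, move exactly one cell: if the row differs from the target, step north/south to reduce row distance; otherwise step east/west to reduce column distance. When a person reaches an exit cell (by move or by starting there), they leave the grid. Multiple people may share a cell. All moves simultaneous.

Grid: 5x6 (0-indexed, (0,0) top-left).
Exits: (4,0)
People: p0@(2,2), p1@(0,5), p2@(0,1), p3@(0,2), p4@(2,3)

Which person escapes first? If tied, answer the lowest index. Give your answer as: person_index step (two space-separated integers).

Answer: 0 4

Derivation:
Step 1: p0:(2,2)->(3,2) | p1:(0,5)->(1,5) | p2:(0,1)->(1,1) | p3:(0,2)->(1,2) | p4:(2,3)->(3,3)
Step 2: p0:(3,2)->(4,2) | p1:(1,5)->(2,5) | p2:(1,1)->(2,1) | p3:(1,2)->(2,2) | p4:(3,3)->(4,3)
Step 3: p0:(4,2)->(4,1) | p1:(2,5)->(3,5) | p2:(2,1)->(3,1) | p3:(2,2)->(3,2) | p4:(4,3)->(4,2)
Step 4: p0:(4,1)->(4,0)->EXIT | p1:(3,5)->(4,5) | p2:(3,1)->(4,1) | p3:(3,2)->(4,2) | p4:(4,2)->(4,1)
Step 5: p0:escaped | p1:(4,5)->(4,4) | p2:(4,1)->(4,0)->EXIT | p3:(4,2)->(4,1) | p4:(4,1)->(4,0)->EXIT
Step 6: p0:escaped | p1:(4,4)->(4,3) | p2:escaped | p3:(4,1)->(4,0)->EXIT | p4:escaped
Step 7: p0:escaped | p1:(4,3)->(4,2) | p2:escaped | p3:escaped | p4:escaped
Step 8: p0:escaped | p1:(4,2)->(4,1) | p2:escaped | p3:escaped | p4:escaped
Step 9: p0:escaped | p1:(4,1)->(4,0)->EXIT | p2:escaped | p3:escaped | p4:escaped
Exit steps: [4, 9, 5, 6, 5]
First to escape: p0 at step 4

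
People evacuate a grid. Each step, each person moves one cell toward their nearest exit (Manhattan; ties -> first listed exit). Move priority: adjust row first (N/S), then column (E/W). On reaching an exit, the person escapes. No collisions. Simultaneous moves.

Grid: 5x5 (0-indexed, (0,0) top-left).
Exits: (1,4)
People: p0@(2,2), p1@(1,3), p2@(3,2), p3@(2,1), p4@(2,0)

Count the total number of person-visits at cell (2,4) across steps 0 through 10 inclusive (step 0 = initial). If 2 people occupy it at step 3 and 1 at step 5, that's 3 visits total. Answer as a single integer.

Answer: 0

Derivation:
Step 0: p0@(2,2) p1@(1,3) p2@(3,2) p3@(2,1) p4@(2,0) -> at (2,4): 0 [-], cum=0
Step 1: p0@(1,2) p1@ESC p2@(2,2) p3@(1,1) p4@(1,0) -> at (2,4): 0 [-], cum=0
Step 2: p0@(1,3) p1@ESC p2@(1,2) p3@(1,2) p4@(1,1) -> at (2,4): 0 [-], cum=0
Step 3: p0@ESC p1@ESC p2@(1,3) p3@(1,3) p4@(1,2) -> at (2,4): 0 [-], cum=0
Step 4: p0@ESC p1@ESC p2@ESC p3@ESC p4@(1,3) -> at (2,4): 0 [-], cum=0
Step 5: p0@ESC p1@ESC p2@ESC p3@ESC p4@ESC -> at (2,4): 0 [-], cum=0
Total visits = 0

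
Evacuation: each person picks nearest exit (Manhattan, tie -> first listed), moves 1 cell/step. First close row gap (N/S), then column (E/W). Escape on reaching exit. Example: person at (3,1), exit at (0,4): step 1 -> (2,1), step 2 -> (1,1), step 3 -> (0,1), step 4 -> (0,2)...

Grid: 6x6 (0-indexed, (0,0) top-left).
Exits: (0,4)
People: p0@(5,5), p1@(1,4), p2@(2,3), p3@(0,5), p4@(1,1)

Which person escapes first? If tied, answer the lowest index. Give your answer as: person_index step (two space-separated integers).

Answer: 1 1

Derivation:
Step 1: p0:(5,5)->(4,5) | p1:(1,4)->(0,4)->EXIT | p2:(2,3)->(1,3) | p3:(0,5)->(0,4)->EXIT | p4:(1,1)->(0,1)
Step 2: p0:(4,5)->(3,5) | p1:escaped | p2:(1,3)->(0,3) | p3:escaped | p4:(0,1)->(0,2)
Step 3: p0:(3,5)->(2,5) | p1:escaped | p2:(0,3)->(0,4)->EXIT | p3:escaped | p4:(0,2)->(0,3)
Step 4: p0:(2,5)->(1,5) | p1:escaped | p2:escaped | p3:escaped | p4:(0,3)->(0,4)->EXIT
Step 5: p0:(1,5)->(0,5) | p1:escaped | p2:escaped | p3:escaped | p4:escaped
Step 6: p0:(0,5)->(0,4)->EXIT | p1:escaped | p2:escaped | p3:escaped | p4:escaped
Exit steps: [6, 1, 3, 1, 4]
First to escape: p1 at step 1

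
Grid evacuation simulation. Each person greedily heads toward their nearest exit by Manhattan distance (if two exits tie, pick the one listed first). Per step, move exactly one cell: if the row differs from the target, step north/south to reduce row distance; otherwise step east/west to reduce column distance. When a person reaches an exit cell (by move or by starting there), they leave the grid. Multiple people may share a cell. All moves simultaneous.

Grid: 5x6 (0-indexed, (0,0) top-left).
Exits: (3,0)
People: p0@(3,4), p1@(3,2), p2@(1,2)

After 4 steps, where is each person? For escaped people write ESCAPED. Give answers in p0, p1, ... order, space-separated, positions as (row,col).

Step 1: p0:(3,4)->(3,3) | p1:(3,2)->(3,1) | p2:(1,2)->(2,2)
Step 2: p0:(3,3)->(3,2) | p1:(3,1)->(3,0)->EXIT | p2:(2,2)->(3,2)
Step 3: p0:(3,2)->(3,1) | p1:escaped | p2:(3,2)->(3,1)
Step 4: p0:(3,1)->(3,0)->EXIT | p1:escaped | p2:(3,1)->(3,0)->EXIT

ESCAPED ESCAPED ESCAPED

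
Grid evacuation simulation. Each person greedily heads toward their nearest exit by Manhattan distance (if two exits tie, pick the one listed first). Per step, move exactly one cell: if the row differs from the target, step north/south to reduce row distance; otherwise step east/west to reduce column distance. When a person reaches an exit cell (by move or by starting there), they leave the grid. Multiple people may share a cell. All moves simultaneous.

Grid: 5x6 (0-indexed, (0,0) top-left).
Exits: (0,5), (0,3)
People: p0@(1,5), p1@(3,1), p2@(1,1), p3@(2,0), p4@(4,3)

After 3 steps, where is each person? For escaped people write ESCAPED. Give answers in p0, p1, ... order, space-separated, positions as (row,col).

Step 1: p0:(1,5)->(0,5)->EXIT | p1:(3,1)->(2,1) | p2:(1,1)->(0,1) | p3:(2,0)->(1,0) | p4:(4,3)->(3,3)
Step 2: p0:escaped | p1:(2,1)->(1,1) | p2:(0,1)->(0,2) | p3:(1,0)->(0,0) | p4:(3,3)->(2,3)
Step 3: p0:escaped | p1:(1,1)->(0,1) | p2:(0,2)->(0,3)->EXIT | p3:(0,0)->(0,1) | p4:(2,3)->(1,3)

ESCAPED (0,1) ESCAPED (0,1) (1,3)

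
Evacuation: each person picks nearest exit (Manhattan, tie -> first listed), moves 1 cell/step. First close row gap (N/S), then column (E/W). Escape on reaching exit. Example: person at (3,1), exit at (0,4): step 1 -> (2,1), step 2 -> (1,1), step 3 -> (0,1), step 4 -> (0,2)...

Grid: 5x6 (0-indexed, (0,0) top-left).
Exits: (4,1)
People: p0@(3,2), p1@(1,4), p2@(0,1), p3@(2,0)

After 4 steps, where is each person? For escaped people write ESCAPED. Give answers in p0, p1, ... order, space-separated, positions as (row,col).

Step 1: p0:(3,2)->(4,2) | p1:(1,4)->(2,4) | p2:(0,1)->(1,1) | p3:(2,0)->(3,0)
Step 2: p0:(4,2)->(4,1)->EXIT | p1:(2,4)->(3,4) | p2:(1,1)->(2,1) | p3:(3,0)->(4,0)
Step 3: p0:escaped | p1:(3,4)->(4,4) | p2:(2,1)->(3,1) | p3:(4,0)->(4,1)->EXIT
Step 4: p0:escaped | p1:(4,4)->(4,3) | p2:(3,1)->(4,1)->EXIT | p3:escaped

ESCAPED (4,3) ESCAPED ESCAPED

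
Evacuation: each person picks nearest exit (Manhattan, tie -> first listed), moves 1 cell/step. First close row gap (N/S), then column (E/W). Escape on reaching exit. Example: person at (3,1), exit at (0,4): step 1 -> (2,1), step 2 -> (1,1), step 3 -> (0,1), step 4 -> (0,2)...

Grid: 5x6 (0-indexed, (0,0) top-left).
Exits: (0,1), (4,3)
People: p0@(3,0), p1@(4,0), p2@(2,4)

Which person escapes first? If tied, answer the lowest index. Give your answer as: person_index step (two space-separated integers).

Answer: 1 3

Derivation:
Step 1: p0:(3,0)->(2,0) | p1:(4,0)->(4,1) | p2:(2,4)->(3,4)
Step 2: p0:(2,0)->(1,0) | p1:(4,1)->(4,2) | p2:(3,4)->(4,4)
Step 3: p0:(1,0)->(0,0) | p1:(4,2)->(4,3)->EXIT | p2:(4,4)->(4,3)->EXIT
Step 4: p0:(0,0)->(0,1)->EXIT | p1:escaped | p2:escaped
Exit steps: [4, 3, 3]
First to escape: p1 at step 3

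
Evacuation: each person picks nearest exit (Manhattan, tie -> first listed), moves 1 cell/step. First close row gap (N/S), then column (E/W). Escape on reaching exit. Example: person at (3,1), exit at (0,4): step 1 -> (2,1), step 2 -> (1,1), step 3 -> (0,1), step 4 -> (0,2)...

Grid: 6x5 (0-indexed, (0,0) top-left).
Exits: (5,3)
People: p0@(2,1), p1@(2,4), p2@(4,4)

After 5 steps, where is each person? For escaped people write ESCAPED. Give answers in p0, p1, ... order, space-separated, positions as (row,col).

Step 1: p0:(2,1)->(3,1) | p1:(2,4)->(3,4) | p2:(4,4)->(5,4)
Step 2: p0:(3,1)->(4,1) | p1:(3,4)->(4,4) | p2:(5,4)->(5,3)->EXIT
Step 3: p0:(4,1)->(5,1) | p1:(4,4)->(5,4) | p2:escaped
Step 4: p0:(5,1)->(5,2) | p1:(5,4)->(5,3)->EXIT | p2:escaped
Step 5: p0:(5,2)->(5,3)->EXIT | p1:escaped | p2:escaped

ESCAPED ESCAPED ESCAPED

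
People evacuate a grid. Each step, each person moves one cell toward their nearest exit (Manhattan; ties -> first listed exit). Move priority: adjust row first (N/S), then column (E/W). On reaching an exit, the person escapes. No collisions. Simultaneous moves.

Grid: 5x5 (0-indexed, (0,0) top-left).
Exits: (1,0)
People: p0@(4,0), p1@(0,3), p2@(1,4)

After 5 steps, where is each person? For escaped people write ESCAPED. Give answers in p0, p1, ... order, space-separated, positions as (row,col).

Step 1: p0:(4,0)->(3,0) | p1:(0,3)->(1,3) | p2:(1,4)->(1,3)
Step 2: p0:(3,0)->(2,0) | p1:(1,3)->(1,2) | p2:(1,3)->(1,2)
Step 3: p0:(2,0)->(1,0)->EXIT | p1:(1,2)->(1,1) | p2:(1,2)->(1,1)
Step 4: p0:escaped | p1:(1,1)->(1,0)->EXIT | p2:(1,1)->(1,0)->EXIT

ESCAPED ESCAPED ESCAPED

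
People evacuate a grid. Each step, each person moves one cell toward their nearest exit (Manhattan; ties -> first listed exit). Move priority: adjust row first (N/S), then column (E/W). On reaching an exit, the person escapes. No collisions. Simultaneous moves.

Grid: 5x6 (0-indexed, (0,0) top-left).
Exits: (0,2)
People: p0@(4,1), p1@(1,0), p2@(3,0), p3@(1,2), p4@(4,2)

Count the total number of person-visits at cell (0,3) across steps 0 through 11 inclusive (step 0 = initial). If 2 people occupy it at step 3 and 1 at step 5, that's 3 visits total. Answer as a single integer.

Answer: 0

Derivation:
Step 0: p0@(4,1) p1@(1,0) p2@(3,0) p3@(1,2) p4@(4,2) -> at (0,3): 0 [-], cum=0
Step 1: p0@(3,1) p1@(0,0) p2@(2,0) p3@ESC p4@(3,2) -> at (0,3): 0 [-], cum=0
Step 2: p0@(2,1) p1@(0,1) p2@(1,0) p3@ESC p4@(2,2) -> at (0,3): 0 [-], cum=0
Step 3: p0@(1,1) p1@ESC p2@(0,0) p3@ESC p4@(1,2) -> at (0,3): 0 [-], cum=0
Step 4: p0@(0,1) p1@ESC p2@(0,1) p3@ESC p4@ESC -> at (0,3): 0 [-], cum=0
Step 5: p0@ESC p1@ESC p2@ESC p3@ESC p4@ESC -> at (0,3): 0 [-], cum=0
Total visits = 0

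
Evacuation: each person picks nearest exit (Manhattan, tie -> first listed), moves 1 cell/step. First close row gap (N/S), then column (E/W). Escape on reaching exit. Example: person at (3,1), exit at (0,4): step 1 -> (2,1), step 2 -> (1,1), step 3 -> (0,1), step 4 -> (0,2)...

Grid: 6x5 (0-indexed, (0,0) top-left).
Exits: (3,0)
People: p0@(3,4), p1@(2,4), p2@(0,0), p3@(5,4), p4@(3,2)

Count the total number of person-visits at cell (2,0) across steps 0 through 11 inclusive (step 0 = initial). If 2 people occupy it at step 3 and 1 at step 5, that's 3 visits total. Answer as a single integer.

Step 0: p0@(3,4) p1@(2,4) p2@(0,0) p3@(5,4) p4@(3,2) -> at (2,0): 0 [-], cum=0
Step 1: p0@(3,3) p1@(3,4) p2@(1,0) p3@(4,4) p4@(3,1) -> at (2,0): 0 [-], cum=0
Step 2: p0@(3,2) p1@(3,3) p2@(2,0) p3@(3,4) p4@ESC -> at (2,0): 1 [p2], cum=1
Step 3: p0@(3,1) p1@(3,2) p2@ESC p3@(3,3) p4@ESC -> at (2,0): 0 [-], cum=1
Step 4: p0@ESC p1@(3,1) p2@ESC p3@(3,2) p4@ESC -> at (2,0): 0 [-], cum=1
Step 5: p0@ESC p1@ESC p2@ESC p3@(3,1) p4@ESC -> at (2,0): 0 [-], cum=1
Step 6: p0@ESC p1@ESC p2@ESC p3@ESC p4@ESC -> at (2,0): 0 [-], cum=1
Total visits = 1

Answer: 1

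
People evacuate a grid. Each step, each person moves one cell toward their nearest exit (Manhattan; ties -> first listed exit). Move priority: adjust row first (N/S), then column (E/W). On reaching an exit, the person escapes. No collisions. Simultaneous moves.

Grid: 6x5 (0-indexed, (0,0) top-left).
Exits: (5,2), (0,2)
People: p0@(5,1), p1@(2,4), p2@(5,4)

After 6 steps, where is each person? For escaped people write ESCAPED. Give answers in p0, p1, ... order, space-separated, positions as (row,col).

Step 1: p0:(5,1)->(5,2)->EXIT | p1:(2,4)->(1,4) | p2:(5,4)->(5,3)
Step 2: p0:escaped | p1:(1,4)->(0,4) | p2:(5,3)->(5,2)->EXIT
Step 3: p0:escaped | p1:(0,4)->(0,3) | p2:escaped
Step 4: p0:escaped | p1:(0,3)->(0,2)->EXIT | p2:escaped

ESCAPED ESCAPED ESCAPED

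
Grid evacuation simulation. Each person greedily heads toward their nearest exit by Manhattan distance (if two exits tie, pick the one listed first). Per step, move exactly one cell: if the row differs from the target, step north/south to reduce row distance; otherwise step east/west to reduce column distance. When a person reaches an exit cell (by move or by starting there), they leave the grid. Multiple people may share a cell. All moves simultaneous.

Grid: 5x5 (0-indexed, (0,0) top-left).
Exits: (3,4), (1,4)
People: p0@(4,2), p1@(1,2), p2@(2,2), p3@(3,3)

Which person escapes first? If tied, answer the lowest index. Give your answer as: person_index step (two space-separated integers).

Step 1: p0:(4,2)->(3,2) | p1:(1,2)->(1,3) | p2:(2,2)->(3,2) | p3:(3,3)->(3,4)->EXIT
Step 2: p0:(3,2)->(3,3) | p1:(1,3)->(1,4)->EXIT | p2:(3,2)->(3,3) | p3:escaped
Step 3: p0:(3,3)->(3,4)->EXIT | p1:escaped | p2:(3,3)->(3,4)->EXIT | p3:escaped
Exit steps: [3, 2, 3, 1]
First to escape: p3 at step 1

Answer: 3 1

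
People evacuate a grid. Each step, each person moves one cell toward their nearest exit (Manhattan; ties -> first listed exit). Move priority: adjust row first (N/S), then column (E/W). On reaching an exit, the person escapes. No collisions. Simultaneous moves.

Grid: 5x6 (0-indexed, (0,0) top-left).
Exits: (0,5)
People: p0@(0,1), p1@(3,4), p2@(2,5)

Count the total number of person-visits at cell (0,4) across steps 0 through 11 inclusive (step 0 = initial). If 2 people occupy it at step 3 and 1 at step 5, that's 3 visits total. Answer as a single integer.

Answer: 2

Derivation:
Step 0: p0@(0,1) p1@(3,4) p2@(2,5) -> at (0,4): 0 [-], cum=0
Step 1: p0@(0,2) p1@(2,4) p2@(1,5) -> at (0,4): 0 [-], cum=0
Step 2: p0@(0,3) p1@(1,4) p2@ESC -> at (0,4): 0 [-], cum=0
Step 3: p0@(0,4) p1@(0,4) p2@ESC -> at (0,4): 2 [p0,p1], cum=2
Step 4: p0@ESC p1@ESC p2@ESC -> at (0,4): 0 [-], cum=2
Total visits = 2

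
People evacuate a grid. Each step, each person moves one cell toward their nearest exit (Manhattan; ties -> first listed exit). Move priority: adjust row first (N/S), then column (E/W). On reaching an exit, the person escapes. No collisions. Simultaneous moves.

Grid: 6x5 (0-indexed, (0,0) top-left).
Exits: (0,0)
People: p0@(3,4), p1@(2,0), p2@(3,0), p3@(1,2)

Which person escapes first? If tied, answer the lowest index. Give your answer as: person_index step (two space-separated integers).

Step 1: p0:(3,4)->(2,4) | p1:(2,0)->(1,0) | p2:(3,0)->(2,0) | p3:(1,2)->(0,2)
Step 2: p0:(2,4)->(1,4) | p1:(1,0)->(0,0)->EXIT | p2:(2,0)->(1,0) | p3:(0,2)->(0,1)
Step 3: p0:(1,4)->(0,4) | p1:escaped | p2:(1,0)->(0,0)->EXIT | p3:(0,1)->(0,0)->EXIT
Step 4: p0:(0,4)->(0,3) | p1:escaped | p2:escaped | p3:escaped
Step 5: p0:(0,3)->(0,2) | p1:escaped | p2:escaped | p3:escaped
Step 6: p0:(0,2)->(0,1) | p1:escaped | p2:escaped | p3:escaped
Step 7: p0:(0,1)->(0,0)->EXIT | p1:escaped | p2:escaped | p3:escaped
Exit steps: [7, 2, 3, 3]
First to escape: p1 at step 2

Answer: 1 2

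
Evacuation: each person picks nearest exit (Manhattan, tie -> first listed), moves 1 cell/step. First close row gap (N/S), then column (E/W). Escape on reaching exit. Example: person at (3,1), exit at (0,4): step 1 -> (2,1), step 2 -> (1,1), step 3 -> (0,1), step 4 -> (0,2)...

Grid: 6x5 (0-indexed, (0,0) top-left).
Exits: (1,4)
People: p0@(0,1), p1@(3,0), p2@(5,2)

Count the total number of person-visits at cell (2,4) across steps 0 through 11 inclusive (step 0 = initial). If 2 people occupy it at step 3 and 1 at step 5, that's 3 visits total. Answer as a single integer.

Step 0: p0@(0,1) p1@(3,0) p2@(5,2) -> at (2,4): 0 [-], cum=0
Step 1: p0@(1,1) p1@(2,0) p2@(4,2) -> at (2,4): 0 [-], cum=0
Step 2: p0@(1,2) p1@(1,0) p2@(3,2) -> at (2,4): 0 [-], cum=0
Step 3: p0@(1,3) p1@(1,1) p2@(2,2) -> at (2,4): 0 [-], cum=0
Step 4: p0@ESC p1@(1,2) p2@(1,2) -> at (2,4): 0 [-], cum=0
Step 5: p0@ESC p1@(1,3) p2@(1,3) -> at (2,4): 0 [-], cum=0
Step 6: p0@ESC p1@ESC p2@ESC -> at (2,4): 0 [-], cum=0
Total visits = 0

Answer: 0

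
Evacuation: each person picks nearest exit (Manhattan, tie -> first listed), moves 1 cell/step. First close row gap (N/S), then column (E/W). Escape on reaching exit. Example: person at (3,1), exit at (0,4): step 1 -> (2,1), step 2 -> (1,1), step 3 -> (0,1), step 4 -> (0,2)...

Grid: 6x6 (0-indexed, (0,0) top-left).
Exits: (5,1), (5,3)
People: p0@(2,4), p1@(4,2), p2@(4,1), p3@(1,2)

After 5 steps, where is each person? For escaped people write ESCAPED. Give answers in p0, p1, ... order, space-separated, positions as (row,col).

Step 1: p0:(2,4)->(3,4) | p1:(4,2)->(5,2) | p2:(4,1)->(5,1)->EXIT | p3:(1,2)->(2,2)
Step 2: p0:(3,4)->(4,4) | p1:(5,2)->(5,1)->EXIT | p2:escaped | p3:(2,2)->(3,2)
Step 3: p0:(4,4)->(5,4) | p1:escaped | p2:escaped | p3:(3,2)->(4,2)
Step 4: p0:(5,4)->(5,3)->EXIT | p1:escaped | p2:escaped | p3:(4,2)->(5,2)
Step 5: p0:escaped | p1:escaped | p2:escaped | p3:(5,2)->(5,1)->EXIT

ESCAPED ESCAPED ESCAPED ESCAPED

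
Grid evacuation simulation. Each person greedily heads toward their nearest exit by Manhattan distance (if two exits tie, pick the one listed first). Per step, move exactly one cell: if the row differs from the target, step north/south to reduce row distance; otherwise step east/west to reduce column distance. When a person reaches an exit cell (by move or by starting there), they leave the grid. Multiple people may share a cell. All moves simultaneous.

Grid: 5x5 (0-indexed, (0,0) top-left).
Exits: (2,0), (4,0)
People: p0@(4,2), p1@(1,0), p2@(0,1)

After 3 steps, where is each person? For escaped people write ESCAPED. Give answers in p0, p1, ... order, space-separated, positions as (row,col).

Step 1: p0:(4,2)->(4,1) | p1:(1,0)->(2,0)->EXIT | p2:(0,1)->(1,1)
Step 2: p0:(4,1)->(4,0)->EXIT | p1:escaped | p2:(1,1)->(2,1)
Step 3: p0:escaped | p1:escaped | p2:(2,1)->(2,0)->EXIT

ESCAPED ESCAPED ESCAPED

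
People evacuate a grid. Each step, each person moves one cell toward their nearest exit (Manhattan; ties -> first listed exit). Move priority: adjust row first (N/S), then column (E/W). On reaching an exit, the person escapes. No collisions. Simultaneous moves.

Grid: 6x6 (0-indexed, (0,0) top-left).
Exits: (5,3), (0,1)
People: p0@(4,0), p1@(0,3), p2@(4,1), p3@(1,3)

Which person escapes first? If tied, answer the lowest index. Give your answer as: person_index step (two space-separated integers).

Answer: 1 2

Derivation:
Step 1: p0:(4,0)->(5,0) | p1:(0,3)->(0,2) | p2:(4,1)->(5,1) | p3:(1,3)->(0,3)
Step 2: p0:(5,0)->(5,1) | p1:(0,2)->(0,1)->EXIT | p2:(5,1)->(5,2) | p3:(0,3)->(0,2)
Step 3: p0:(5,1)->(5,2) | p1:escaped | p2:(5,2)->(5,3)->EXIT | p3:(0,2)->(0,1)->EXIT
Step 4: p0:(5,2)->(5,3)->EXIT | p1:escaped | p2:escaped | p3:escaped
Exit steps: [4, 2, 3, 3]
First to escape: p1 at step 2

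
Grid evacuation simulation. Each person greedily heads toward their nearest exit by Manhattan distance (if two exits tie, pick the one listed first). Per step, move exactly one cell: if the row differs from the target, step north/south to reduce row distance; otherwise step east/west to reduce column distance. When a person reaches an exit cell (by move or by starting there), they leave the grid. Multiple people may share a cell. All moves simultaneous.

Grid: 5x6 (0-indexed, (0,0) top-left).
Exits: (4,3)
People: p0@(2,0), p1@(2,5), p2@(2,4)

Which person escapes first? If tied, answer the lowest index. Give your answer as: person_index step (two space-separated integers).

Step 1: p0:(2,0)->(3,0) | p1:(2,5)->(3,5) | p2:(2,4)->(3,4)
Step 2: p0:(3,0)->(4,0) | p1:(3,5)->(4,5) | p2:(3,4)->(4,4)
Step 3: p0:(4,0)->(4,1) | p1:(4,5)->(4,4) | p2:(4,4)->(4,3)->EXIT
Step 4: p0:(4,1)->(4,2) | p1:(4,4)->(4,3)->EXIT | p2:escaped
Step 5: p0:(4,2)->(4,3)->EXIT | p1:escaped | p2:escaped
Exit steps: [5, 4, 3]
First to escape: p2 at step 3

Answer: 2 3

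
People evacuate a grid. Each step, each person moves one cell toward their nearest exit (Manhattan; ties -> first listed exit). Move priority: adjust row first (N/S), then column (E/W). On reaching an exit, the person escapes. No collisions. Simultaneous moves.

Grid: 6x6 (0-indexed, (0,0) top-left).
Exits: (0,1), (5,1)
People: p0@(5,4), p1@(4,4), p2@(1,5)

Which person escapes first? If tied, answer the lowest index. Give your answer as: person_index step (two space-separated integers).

Answer: 0 3

Derivation:
Step 1: p0:(5,4)->(5,3) | p1:(4,4)->(5,4) | p2:(1,5)->(0,5)
Step 2: p0:(5,3)->(5,2) | p1:(5,4)->(5,3) | p2:(0,5)->(0,4)
Step 3: p0:(5,2)->(5,1)->EXIT | p1:(5,3)->(5,2) | p2:(0,4)->(0,3)
Step 4: p0:escaped | p1:(5,2)->(5,1)->EXIT | p2:(0,3)->(0,2)
Step 5: p0:escaped | p1:escaped | p2:(0,2)->(0,1)->EXIT
Exit steps: [3, 4, 5]
First to escape: p0 at step 3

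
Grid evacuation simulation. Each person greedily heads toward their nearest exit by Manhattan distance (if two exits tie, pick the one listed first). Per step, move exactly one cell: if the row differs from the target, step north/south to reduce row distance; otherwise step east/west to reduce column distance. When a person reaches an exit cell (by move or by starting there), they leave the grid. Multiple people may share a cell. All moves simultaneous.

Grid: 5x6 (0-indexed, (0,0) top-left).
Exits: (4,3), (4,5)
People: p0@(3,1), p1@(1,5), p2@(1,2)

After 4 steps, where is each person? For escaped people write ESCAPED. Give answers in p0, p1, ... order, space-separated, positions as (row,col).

Step 1: p0:(3,1)->(4,1) | p1:(1,5)->(2,5) | p2:(1,2)->(2,2)
Step 2: p0:(4,1)->(4,2) | p1:(2,5)->(3,5) | p2:(2,2)->(3,2)
Step 3: p0:(4,2)->(4,3)->EXIT | p1:(3,5)->(4,5)->EXIT | p2:(3,2)->(4,2)
Step 4: p0:escaped | p1:escaped | p2:(4,2)->(4,3)->EXIT

ESCAPED ESCAPED ESCAPED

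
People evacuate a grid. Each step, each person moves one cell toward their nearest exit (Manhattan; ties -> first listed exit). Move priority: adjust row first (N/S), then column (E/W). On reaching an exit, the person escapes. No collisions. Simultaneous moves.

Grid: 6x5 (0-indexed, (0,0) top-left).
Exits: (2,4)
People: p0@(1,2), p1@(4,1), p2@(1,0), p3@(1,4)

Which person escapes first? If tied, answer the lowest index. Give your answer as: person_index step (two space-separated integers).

Step 1: p0:(1,2)->(2,2) | p1:(4,1)->(3,1) | p2:(1,0)->(2,0) | p3:(1,4)->(2,4)->EXIT
Step 2: p0:(2,2)->(2,3) | p1:(3,1)->(2,1) | p2:(2,0)->(2,1) | p3:escaped
Step 3: p0:(2,3)->(2,4)->EXIT | p1:(2,1)->(2,2) | p2:(2,1)->(2,2) | p3:escaped
Step 4: p0:escaped | p1:(2,2)->(2,3) | p2:(2,2)->(2,3) | p3:escaped
Step 5: p0:escaped | p1:(2,3)->(2,4)->EXIT | p2:(2,3)->(2,4)->EXIT | p3:escaped
Exit steps: [3, 5, 5, 1]
First to escape: p3 at step 1

Answer: 3 1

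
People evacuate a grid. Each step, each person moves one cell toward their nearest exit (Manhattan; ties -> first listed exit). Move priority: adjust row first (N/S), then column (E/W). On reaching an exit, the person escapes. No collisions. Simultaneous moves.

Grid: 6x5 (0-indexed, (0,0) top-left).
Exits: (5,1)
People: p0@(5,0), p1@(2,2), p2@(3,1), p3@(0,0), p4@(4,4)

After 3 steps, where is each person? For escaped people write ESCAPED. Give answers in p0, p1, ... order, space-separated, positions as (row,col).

Step 1: p0:(5,0)->(5,1)->EXIT | p1:(2,2)->(3,2) | p2:(3,1)->(4,1) | p3:(0,0)->(1,0) | p4:(4,4)->(5,4)
Step 2: p0:escaped | p1:(3,2)->(4,2) | p2:(4,1)->(5,1)->EXIT | p3:(1,0)->(2,0) | p4:(5,4)->(5,3)
Step 3: p0:escaped | p1:(4,2)->(5,2) | p2:escaped | p3:(2,0)->(3,0) | p4:(5,3)->(5,2)

ESCAPED (5,2) ESCAPED (3,0) (5,2)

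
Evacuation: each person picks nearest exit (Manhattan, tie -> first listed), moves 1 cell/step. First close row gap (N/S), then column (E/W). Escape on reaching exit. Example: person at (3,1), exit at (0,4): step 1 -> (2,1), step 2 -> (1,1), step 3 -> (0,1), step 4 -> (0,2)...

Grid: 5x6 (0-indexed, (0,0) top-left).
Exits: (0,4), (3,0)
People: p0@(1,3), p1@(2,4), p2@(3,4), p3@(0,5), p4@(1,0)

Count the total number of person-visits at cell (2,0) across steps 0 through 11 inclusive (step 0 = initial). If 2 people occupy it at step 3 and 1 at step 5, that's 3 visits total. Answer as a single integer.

Step 0: p0@(1,3) p1@(2,4) p2@(3,4) p3@(0,5) p4@(1,0) -> at (2,0): 0 [-], cum=0
Step 1: p0@(0,3) p1@(1,4) p2@(2,4) p3@ESC p4@(2,0) -> at (2,0): 1 [p4], cum=1
Step 2: p0@ESC p1@ESC p2@(1,4) p3@ESC p4@ESC -> at (2,0): 0 [-], cum=1
Step 3: p0@ESC p1@ESC p2@ESC p3@ESC p4@ESC -> at (2,0): 0 [-], cum=1
Total visits = 1

Answer: 1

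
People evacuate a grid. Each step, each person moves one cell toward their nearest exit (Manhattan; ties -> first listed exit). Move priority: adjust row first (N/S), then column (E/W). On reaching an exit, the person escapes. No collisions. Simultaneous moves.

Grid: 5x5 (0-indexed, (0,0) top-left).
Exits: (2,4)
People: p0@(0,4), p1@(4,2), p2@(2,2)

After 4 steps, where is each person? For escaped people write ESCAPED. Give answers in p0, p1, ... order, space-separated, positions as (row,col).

Step 1: p0:(0,4)->(1,4) | p1:(4,2)->(3,2) | p2:(2,2)->(2,3)
Step 2: p0:(1,4)->(2,4)->EXIT | p1:(3,2)->(2,2) | p2:(2,3)->(2,4)->EXIT
Step 3: p0:escaped | p1:(2,2)->(2,3) | p2:escaped
Step 4: p0:escaped | p1:(2,3)->(2,4)->EXIT | p2:escaped

ESCAPED ESCAPED ESCAPED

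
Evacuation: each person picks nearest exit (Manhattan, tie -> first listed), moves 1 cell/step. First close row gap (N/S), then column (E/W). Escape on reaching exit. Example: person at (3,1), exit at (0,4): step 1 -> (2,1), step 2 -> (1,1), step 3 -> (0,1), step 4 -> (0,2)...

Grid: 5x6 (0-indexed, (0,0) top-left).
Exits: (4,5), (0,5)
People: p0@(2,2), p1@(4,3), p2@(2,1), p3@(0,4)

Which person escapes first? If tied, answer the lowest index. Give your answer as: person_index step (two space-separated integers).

Answer: 3 1

Derivation:
Step 1: p0:(2,2)->(3,2) | p1:(4,3)->(4,4) | p2:(2,1)->(3,1) | p3:(0,4)->(0,5)->EXIT
Step 2: p0:(3,2)->(4,2) | p1:(4,4)->(4,5)->EXIT | p2:(3,1)->(4,1) | p3:escaped
Step 3: p0:(4,2)->(4,3) | p1:escaped | p2:(4,1)->(4,2) | p3:escaped
Step 4: p0:(4,3)->(4,4) | p1:escaped | p2:(4,2)->(4,3) | p3:escaped
Step 5: p0:(4,4)->(4,5)->EXIT | p1:escaped | p2:(4,3)->(4,4) | p3:escaped
Step 6: p0:escaped | p1:escaped | p2:(4,4)->(4,5)->EXIT | p3:escaped
Exit steps: [5, 2, 6, 1]
First to escape: p3 at step 1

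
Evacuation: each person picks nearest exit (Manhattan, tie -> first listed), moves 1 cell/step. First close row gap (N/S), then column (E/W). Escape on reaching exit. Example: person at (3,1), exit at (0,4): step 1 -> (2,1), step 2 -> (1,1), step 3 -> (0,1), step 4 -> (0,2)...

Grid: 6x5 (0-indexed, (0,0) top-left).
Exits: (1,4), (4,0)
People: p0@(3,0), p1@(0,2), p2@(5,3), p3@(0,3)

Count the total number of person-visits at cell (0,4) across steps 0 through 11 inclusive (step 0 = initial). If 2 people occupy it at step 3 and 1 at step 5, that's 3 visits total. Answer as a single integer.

Answer: 0

Derivation:
Step 0: p0@(3,0) p1@(0,2) p2@(5,3) p3@(0,3) -> at (0,4): 0 [-], cum=0
Step 1: p0@ESC p1@(1,2) p2@(4,3) p3@(1,3) -> at (0,4): 0 [-], cum=0
Step 2: p0@ESC p1@(1,3) p2@(4,2) p3@ESC -> at (0,4): 0 [-], cum=0
Step 3: p0@ESC p1@ESC p2@(4,1) p3@ESC -> at (0,4): 0 [-], cum=0
Step 4: p0@ESC p1@ESC p2@ESC p3@ESC -> at (0,4): 0 [-], cum=0
Total visits = 0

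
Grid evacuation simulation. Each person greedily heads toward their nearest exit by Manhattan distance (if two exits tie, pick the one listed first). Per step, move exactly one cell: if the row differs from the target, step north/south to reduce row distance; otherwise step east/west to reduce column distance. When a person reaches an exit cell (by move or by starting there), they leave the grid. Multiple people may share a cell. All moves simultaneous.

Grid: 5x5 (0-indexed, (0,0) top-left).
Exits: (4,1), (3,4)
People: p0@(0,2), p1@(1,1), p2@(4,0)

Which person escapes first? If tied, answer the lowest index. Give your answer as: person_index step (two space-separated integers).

Answer: 2 1

Derivation:
Step 1: p0:(0,2)->(1,2) | p1:(1,1)->(2,1) | p2:(4,0)->(4,1)->EXIT
Step 2: p0:(1,2)->(2,2) | p1:(2,1)->(3,1) | p2:escaped
Step 3: p0:(2,2)->(3,2) | p1:(3,1)->(4,1)->EXIT | p2:escaped
Step 4: p0:(3,2)->(4,2) | p1:escaped | p2:escaped
Step 5: p0:(4,2)->(4,1)->EXIT | p1:escaped | p2:escaped
Exit steps: [5, 3, 1]
First to escape: p2 at step 1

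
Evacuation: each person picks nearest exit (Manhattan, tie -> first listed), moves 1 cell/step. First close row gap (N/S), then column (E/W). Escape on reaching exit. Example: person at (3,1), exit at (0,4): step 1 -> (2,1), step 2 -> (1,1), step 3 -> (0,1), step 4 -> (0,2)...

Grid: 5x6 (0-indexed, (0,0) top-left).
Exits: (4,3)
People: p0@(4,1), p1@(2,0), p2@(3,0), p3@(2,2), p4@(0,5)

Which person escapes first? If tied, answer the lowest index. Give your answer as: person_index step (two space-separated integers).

Step 1: p0:(4,1)->(4,2) | p1:(2,0)->(3,0) | p2:(3,0)->(4,0) | p3:(2,2)->(3,2) | p4:(0,5)->(1,5)
Step 2: p0:(4,2)->(4,3)->EXIT | p1:(3,0)->(4,0) | p2:(4,0)->(4,1) | p3:(3,2)->(4,2) | p4:(1,5)->(2,5)
Step 3: p0:escaped | p1:(4,0)->(4,1) | p2:(4,1)->(4,2) | p3:(4,2)->(4,3)->EXIT | p4:(2,5)->(3,5)
Step 4: p0:escaped | p1:(4,1)->(4,2) | p2:(4,2)->(4,3)->EXIT | p3:escaped | p4:(3,5)->(4,5)
Step 5: p0:escaped | p1:(4,2)->(4,3)->EXIT | p2:escaped | p3:escaped | p4:(4,5)->(4,4)
Step 6: p0:escaped | p1:escaped | p2:escaped | p3:escaped | p4:(4,4)->(4,3)->EXIT
Exit steps: [2, 5, 4, 3, 6]
First to escape: p0 at step 2

Answer: 0 2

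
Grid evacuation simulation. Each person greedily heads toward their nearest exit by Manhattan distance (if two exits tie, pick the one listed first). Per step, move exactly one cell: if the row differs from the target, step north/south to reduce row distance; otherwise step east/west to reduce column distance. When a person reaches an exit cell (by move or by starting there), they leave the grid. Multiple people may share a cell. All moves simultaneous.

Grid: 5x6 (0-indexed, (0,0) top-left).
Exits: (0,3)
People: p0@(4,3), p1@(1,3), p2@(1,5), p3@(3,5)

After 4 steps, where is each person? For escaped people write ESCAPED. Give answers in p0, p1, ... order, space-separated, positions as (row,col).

Step 1: p0:(4,3)->(3,3) | p1:(1,3)->(0,3)->EXIT | p2:(1,5)->(0,5) | p3:(3,5)->(2,5)
Step 2: p0:(3,3)->(2,3) | p1:escaped | p2:(0,5)->(0,4) | p3:(2,5)->(1,5)
Step 3: p0:(2,3)->(1,3) | p1:escaped | p2:(0,4)->(0,3)->EXIT | p3:(1,5)->(0,5)
Step 4: p0:(1,3)->(0,3)->EXIT | p1:escaped | p2:escaped | p3:(0,5)->(0,4)

ESCAPED ESCAPED ESCAPED (0,4)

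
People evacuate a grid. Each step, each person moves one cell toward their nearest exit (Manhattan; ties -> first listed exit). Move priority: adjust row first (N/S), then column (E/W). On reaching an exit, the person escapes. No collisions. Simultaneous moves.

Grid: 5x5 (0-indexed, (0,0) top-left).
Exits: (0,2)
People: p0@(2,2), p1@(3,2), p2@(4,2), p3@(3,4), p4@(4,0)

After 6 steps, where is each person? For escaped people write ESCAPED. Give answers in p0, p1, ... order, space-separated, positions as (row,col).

Step 1: p0:(2,2)->(1,2) | p1:(3,2)->(2,2) | p2:(4,2)->(3,2) | p3:(3,4)->(2,4) | p4:(4,0)->(3,0)
Step 2: p0:(1,2)->(0,2)->EXIT | p1:(2,2)->(1,2) | p2:(3,2)->(2,2) | p3:(2,4)->(1,4) | p4:(3,0)->(2,0)
Step 3: p0:escaped | p1:(1,2)->(0,2)->EXIT | p2:(2,2)->(1,2) | p3:(1,4)->(0,4) | p4:(2,0)->(1,0)
Step 4: p0:escaped | p1:escaped | p2:(1,2)->(0,2)->EXIT | p3:(0,4)->(0,3) | p4:(1,0)->(0,0)
Step 5: p0:escaped | p1:escaped | p2:escaped | p3:(0,3)->(0,2)->EXIT | p4:(0,0)->(0,1)
Step 6: p0:escaped | p1:escaped | p2:escaped | p3:escaped | p4:(0,1)->(0,2)->EXIT

ESCAPED ESCAPED ESCAPED ESCAPED ESCAPED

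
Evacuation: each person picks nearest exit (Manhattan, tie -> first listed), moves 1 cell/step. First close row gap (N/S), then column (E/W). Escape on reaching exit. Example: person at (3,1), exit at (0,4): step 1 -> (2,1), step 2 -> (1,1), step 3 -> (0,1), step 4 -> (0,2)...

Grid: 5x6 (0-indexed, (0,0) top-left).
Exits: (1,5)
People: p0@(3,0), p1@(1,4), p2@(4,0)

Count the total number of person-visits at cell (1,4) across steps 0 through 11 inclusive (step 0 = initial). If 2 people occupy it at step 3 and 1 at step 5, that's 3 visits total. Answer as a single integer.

Step 0: p0@(3,0) p1@(1,4) p2@(4,0) -> at (1,4): 1 [p1], cum=1
Step 1: p0@(2,0) p1@ESC p2@(3,0) -> at (1,4): 0 [-], cum=1
Step 2: p0@(1,0) p1@ESC p2@(2,0) -> at (1,4): 0 [-], cum=1
Step 3: p0@(1,1) p1@ESC p2@(1,0) -> at (1,4): 0 [-], cum=1
Step 4: p0@(1,2) p1@ESC p2@(1,1) -> at (1,4): 0 [-], cum=1
Step 5: p0@(1,3) p1@ESC p2@(1,2) -> at (1,4): 0 [-], cum=1
Step 6: p0@(1,4) p1@ESC p2@(1,3) -> at (1,4): 1 [p0], cum=2
Step 7: p0@ESC p1@ESC p2@(1,4) -> at (1,4): 1 [p2], cum=3
Step 8: p0@ESC p1@ESC p2@ESC -> at (1,4): 0 [-], cum=3
Total visits = 3

Answer: 3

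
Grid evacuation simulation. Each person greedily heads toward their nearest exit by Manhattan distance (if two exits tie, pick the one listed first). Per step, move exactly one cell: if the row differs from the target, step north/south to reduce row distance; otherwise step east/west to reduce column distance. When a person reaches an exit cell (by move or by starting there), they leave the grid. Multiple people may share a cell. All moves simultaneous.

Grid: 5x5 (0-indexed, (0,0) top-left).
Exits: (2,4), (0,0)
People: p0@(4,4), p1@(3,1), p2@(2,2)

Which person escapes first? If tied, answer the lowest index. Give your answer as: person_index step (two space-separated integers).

Step 1: p0:(4,4)->(3,4) | p1:(3,1)->(2,1) | p2:(2,2)->(2,3)
Step 2: p0:(3,4)->(2,4)->EXIT | p1:(2,1)->(2,2) | p2:(2,3)->(2,4)->EXIT
Step 3: p0:escaped | p1:(2,2)->(2,3) | p2:escaped
Step 4: p0:escaped | p1:(2,3)->(2,4)->EXIT | p2:escaped
Exit steps: [2, 4, 2]
First to escape: p0 at step 2

Answer: 0 2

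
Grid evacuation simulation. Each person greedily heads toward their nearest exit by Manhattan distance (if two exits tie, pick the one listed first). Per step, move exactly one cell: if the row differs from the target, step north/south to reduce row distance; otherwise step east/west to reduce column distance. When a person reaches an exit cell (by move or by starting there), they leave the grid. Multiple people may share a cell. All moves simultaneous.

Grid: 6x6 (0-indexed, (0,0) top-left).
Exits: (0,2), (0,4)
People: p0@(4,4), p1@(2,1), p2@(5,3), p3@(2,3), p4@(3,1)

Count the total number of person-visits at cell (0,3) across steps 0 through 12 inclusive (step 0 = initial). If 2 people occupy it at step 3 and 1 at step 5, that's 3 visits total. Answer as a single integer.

Step 0: p0@(4,4) p1@(2,1) p2@(5,3) p3@(2,3) p4@(3,1) -> at (0,3): 0 [-], cum=0
Step 1: p0@(3,4) p1@(1,1) p2@(4,3) p3@(1,3) p4@(2,1) -> at (0,3): 0 [-], cum=0
Step 2: p0@(2,4) p1@(0,1) p2@(3,3) p3@(0,3) p4@(1,1) -> at (0,3): 1 [p3], cum=1
Step 3: p0@(1,4) p1@ESC p2@(2,3) p3@ESC p4@(0,1) -> at (0,3): 0 [-], cum=1
Step 4: p0@ESC p1@ESC p2@(1,3) p3@ESC p4@ESC -> at (0,3): 0 [-], cum=1
Step 5: p0@ESC p1@ESC p2@(0,3) p3@ESC p4@ESC -> at (0,3): 1 [p2], cum=2
Step 6: p0@ESC p1@ESC p2@ESC p3@ESC p4@ESC -> at (0,3): 0 [-], cum=2
Total visits = 2

Answer: 2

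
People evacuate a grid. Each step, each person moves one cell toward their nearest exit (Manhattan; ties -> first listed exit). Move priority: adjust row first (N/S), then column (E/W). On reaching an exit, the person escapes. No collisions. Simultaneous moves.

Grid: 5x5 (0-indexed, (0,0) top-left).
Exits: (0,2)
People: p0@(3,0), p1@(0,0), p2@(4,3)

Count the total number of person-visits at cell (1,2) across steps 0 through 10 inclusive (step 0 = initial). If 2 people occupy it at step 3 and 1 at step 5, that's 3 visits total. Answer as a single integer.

Answer: 0

Derivation:
Step 0: p0@(3,0) p1@(0,0) p2@(4,3) -> at (1,2): 0 [-], cum=0
Step 1: p0@(2,0) p1@(0,1) p2@(3,3) -> at (1,2): 0 [-], cum=0
Step 2: p0@(1,0) p1@ESC p2@(2,3) -> at (1,2): 0 [-], cum=0
Step 3: p0@(0,0) p1@ESC p2@(1,3) -> at (1,2): 0 [-], cum=0
Step 4: p0@(0,1) p1@ESC p2@(0,3) -> at (1,2): 0 [-], cum=0
Step 5: p0@ESC p1@ESC p2@ESC -> at (1,2): 0 [-], cum=0
Total visits = 0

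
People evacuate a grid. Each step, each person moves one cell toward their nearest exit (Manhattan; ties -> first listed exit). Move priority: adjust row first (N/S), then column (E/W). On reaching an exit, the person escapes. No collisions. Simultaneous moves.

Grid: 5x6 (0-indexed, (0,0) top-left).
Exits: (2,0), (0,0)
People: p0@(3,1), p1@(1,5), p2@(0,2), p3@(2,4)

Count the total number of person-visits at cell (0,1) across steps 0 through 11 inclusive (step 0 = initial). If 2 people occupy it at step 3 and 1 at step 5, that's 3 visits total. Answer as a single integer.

Step 0: p0@(3,1) p1@(1,5) p2@(0,2) p3@(2,4) -> at (0,1): 0 [-], cum=0
Step 1: p0@(2,1) p1@(2,5) p2@(0,1) p3@(2,3) -> at (0,1): 1 [p2], cum=1
Step 2: p0@ESC p1@(2,4) p2@ESC p3@(2,2) -> at (0,1): 0 [-], cum=1
Step 3: p0@ESC p1@(2,3) p2@ESC p3@(2,1) -> at (0,1): 0 [-], cum=1
Step 4: p0@ESC p1@(2,2) p2@ESC p3@ESC -> at (0,1): 0 [-], cum=1
Step 5: p0@ESC p1@(2,1) p2@ESC p3@ESC -> at (0,1): 0 [-], cum=1
Step 6: p0@ESC p1@ESC p2@ESC p3@ESC -> at (0,1): 0 [-], cum=1
Total visits = 1

Answer: 1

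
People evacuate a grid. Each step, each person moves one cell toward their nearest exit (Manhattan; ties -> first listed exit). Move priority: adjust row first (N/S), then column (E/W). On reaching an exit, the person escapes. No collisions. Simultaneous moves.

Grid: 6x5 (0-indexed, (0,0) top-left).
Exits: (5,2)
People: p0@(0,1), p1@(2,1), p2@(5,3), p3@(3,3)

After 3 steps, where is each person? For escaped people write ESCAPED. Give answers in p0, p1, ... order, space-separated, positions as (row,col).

Step 1: p0:(0,1)->(1,1) | p1:(2,1)->(3,1) | p2:(5,3)->(5,2)->EXIT | p3:(3,3)->(4,3)
Step 2: p0:(1,1)->(2,1) | p1:(3,1)->(4,1) | p2:escaped | p3:(4,3)->(5,3)
Step 3: p0:(2,1)->(3,1) | p1:(4,1)->(5,1) | p2:escaped | p3:(5,3)->(5,2)->EXIT

(3,1) (5,1) ESCAPED ESCAPED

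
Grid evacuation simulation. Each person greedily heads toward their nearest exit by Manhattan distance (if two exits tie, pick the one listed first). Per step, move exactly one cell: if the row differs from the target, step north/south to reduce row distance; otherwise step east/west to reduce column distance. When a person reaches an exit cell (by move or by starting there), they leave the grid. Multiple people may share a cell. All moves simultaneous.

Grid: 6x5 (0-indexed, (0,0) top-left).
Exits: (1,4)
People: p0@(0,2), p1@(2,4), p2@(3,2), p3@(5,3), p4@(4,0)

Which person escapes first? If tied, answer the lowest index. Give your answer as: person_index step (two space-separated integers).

Answer: 1 1

Derivation:
Step 1: p0:(0,2)->(1,2) | p1:(2,4)->(1,4)->EXIT | p2:(3,2)->(2,2) | p3:(5,3)->(4,3) | p4:(4,0)->(3,0)
Step 2: p0:(1,2)->(1,3) | p1:escaped | p2:(2,2)->(1,2) | p3:(4,3)->(3,3) | p4:(3,0)->(2,0)
Step 3: p0:(1,3)->(1,4)->EXIT | p1:escaped | p2:(1,2)->(1,3) | p3:(3,3)->(2,3) | p4:(2,0)->(1,0)
Step 4: p0:escaped | p1:escaped | p2:(1,3)->(1,4)->EXIT | p3:(2,3)->(1,3) | p4:(1,0)->(1,1)
Step 5: p0:escaped | p1:escaped | p2:escaped | p3:(1,3)->(1,4)->EXIT | p4:(1,1)->(1,2)
Step 6: p0:escaped | p1:escaped | p2:escaped | p3:escaped | p4:(1,2)->(1,3)
Step 7: p0:escaped | p1:escaped | p2:escaped | p3:escaped | p4:(1,3)->(1,4)->EXIT
Exit steps: [3, 1, 4, 5, 7]
First to escape: p1 at step 1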